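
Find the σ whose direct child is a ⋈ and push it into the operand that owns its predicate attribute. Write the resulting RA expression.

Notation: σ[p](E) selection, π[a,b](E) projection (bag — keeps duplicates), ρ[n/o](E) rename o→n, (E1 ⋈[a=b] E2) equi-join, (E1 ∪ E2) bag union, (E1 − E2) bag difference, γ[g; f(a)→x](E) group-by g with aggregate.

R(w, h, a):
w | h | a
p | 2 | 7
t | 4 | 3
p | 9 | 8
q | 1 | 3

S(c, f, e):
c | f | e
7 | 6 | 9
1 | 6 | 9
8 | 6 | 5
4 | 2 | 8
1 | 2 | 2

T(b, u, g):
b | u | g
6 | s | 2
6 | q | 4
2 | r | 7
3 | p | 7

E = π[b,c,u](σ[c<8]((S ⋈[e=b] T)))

σ filters on c, owned by the left side.
E' = π[b,c,u]((σ[c<8](S) ⋈[e=b] T))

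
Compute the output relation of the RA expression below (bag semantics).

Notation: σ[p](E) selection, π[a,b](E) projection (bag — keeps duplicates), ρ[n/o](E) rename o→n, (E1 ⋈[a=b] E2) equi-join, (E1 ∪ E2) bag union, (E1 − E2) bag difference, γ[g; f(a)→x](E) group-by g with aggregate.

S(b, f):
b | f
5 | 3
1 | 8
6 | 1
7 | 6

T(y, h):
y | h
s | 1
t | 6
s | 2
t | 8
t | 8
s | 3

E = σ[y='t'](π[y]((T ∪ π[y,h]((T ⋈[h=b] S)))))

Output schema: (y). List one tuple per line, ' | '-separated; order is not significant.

Row counts bottom-up:
  T → 6
  T → 6
  S → 4
  (T ⋈[h=b] S) → 2
  π[y,h]((T ⋈[h=b] S)) → 2
  (T ∪ π[y,h]((T ⋈[h=b] S))) → 8
  π[y]((T ∪ π[y,h]((T ⋈[h=b] S)))) → 8
  σ[y='t'](π[y]((T ∪ π[y,h]((T ⋈[h=b] S))))) → 4

== RESULT ==
y
t
t
t
t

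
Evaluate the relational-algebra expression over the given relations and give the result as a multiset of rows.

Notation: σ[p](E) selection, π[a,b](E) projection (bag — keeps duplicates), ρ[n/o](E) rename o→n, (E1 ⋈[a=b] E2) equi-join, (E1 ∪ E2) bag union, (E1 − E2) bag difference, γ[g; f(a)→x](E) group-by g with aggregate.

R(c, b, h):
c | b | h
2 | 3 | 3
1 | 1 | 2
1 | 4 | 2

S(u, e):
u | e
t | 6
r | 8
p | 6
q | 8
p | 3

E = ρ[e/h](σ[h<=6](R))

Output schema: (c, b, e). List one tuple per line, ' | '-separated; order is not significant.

Subexpression sizes:
  R → 3
  σ[h<=6](R) → 3
  ρ[e/h](σ[h<=6](R)) → 3

== RESULT ==
c | b | e
1 | 1 | 2
1 | 4 | 2
2 | 3 | 3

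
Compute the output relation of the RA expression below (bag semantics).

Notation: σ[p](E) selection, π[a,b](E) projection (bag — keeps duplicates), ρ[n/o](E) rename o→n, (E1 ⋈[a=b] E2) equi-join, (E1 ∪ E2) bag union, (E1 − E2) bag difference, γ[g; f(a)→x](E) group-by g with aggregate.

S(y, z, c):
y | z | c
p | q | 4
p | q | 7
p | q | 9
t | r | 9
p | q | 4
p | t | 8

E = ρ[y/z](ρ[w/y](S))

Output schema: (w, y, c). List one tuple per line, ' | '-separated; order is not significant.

Per-node cardinality:
  S → 6
  ρ[w/y](S) → 6
  ρ[y/z](ρ[w/y](S)) → 6

== RESULT ==
w | y | c
p | q | 4
p | q | 4
p | q | 7
p | q | 9
p | t | 8
t | r | 9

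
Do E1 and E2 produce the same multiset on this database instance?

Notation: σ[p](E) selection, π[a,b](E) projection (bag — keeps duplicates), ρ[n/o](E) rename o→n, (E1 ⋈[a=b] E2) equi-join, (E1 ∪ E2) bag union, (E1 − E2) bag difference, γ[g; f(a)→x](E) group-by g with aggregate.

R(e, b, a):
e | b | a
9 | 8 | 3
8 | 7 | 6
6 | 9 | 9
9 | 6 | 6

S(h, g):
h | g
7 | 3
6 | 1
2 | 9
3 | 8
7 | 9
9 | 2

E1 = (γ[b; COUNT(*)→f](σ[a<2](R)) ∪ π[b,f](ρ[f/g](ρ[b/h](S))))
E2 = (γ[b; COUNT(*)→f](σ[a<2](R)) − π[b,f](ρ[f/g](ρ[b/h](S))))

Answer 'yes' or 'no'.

E1 row counts bottom-up:
  R → 4
  σ[a<2](R) → 0
  γ[b; COUNT(*)→f](σ[a<2](R)) → 0
  S → 6
  ρ[b/h](S) → 6
  ρ[f/g](ρ[b/h](S)) → 6
  π[b,f](ρ[f/g](ρ[b/h](S))) → 6
  (γ[b; COUNT(*)→f](σ[a<2](R)) ∪ π[b,f](ρ[f/g](ρ[b/h](S)))) → 6
E2 row counts bottom-up:
  R → 4
  σ[a<2](R) → 0
  γ[b; COUNT(*)→f](σ[a<2](R)) → 0
  S → 6
  ρ[b/h](S) → 6
  ρ[f/g](ρ[b/h](S)) → 6
  π[b,f](ρ[f/g](ρ[b/h](S))) → 6
  (γ[b; COUNT(*)→f](σ[a<2](R)) − π[b,f](ρ[f/g](ρ[b/h](S)))) → 0

E1 result:
b | f
2 | 9
3 | 8
6 | 1
7 | 3
7 | 9
9 | 2
E2 result:
b | f
(0 rows)
Witness: (7, 9) appears 1× in E1 but 0× in E2.

no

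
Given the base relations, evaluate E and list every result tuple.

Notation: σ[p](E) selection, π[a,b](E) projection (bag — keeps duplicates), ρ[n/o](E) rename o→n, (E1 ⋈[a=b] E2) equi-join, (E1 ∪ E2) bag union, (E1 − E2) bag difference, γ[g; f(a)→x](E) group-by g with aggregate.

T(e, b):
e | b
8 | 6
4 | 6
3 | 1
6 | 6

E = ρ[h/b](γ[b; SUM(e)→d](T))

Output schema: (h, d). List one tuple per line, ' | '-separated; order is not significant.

Subexpression sizes:
  T → 4
  γ[b; SUM(e)→d](T) → 2
  ρ[h/b](γ[b; SUM(e)→d](T)) → 2

== RESULT ==
h | d
1 | 3
6 | 18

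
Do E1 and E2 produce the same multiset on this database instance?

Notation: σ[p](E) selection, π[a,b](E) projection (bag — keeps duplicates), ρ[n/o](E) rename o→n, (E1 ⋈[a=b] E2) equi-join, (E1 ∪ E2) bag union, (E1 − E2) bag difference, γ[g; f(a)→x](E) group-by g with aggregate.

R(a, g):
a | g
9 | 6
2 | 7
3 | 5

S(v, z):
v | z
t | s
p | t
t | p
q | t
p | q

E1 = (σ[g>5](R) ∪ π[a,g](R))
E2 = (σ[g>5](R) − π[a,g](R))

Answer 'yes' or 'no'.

E1 per-node cardinality:
  R → 3
  σ[g>5](R) → 2
  R → 3
  π[a,g](R) → 3
  (σ[g>5](R) ∪ π[a,g](R)) → 5
E2 per-node cardinality:
  R → 3
  σ[g>5](R) → 2
  R → 3
  π[a,g](R) → 3
  (σ[g>5](R) − π[a,g](R)) → 0

E1 result:
a | g
2 | 7
2 | 7
3 | 5
9 | 6
9 | 6
E2 result:
a | g
(0 rows)
Witness: (9, 6) appears 2× in E1 but 0× in E2.

no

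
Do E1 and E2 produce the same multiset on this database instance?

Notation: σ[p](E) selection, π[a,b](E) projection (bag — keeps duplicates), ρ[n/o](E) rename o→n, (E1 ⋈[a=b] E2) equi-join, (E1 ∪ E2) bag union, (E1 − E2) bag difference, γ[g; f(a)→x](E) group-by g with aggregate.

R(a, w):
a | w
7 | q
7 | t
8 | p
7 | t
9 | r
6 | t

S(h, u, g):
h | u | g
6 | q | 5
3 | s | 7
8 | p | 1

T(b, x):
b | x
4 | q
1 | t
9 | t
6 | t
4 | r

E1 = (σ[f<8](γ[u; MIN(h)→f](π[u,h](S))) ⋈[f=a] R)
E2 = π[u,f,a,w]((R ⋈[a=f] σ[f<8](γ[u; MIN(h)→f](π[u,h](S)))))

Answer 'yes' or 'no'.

E1 stepwise |·|:
  S → 3
  π[u,h](S) → 3
  γ[u; MIN(h)→f](π[u,h](S)) → 3
  σ[f<8](γ[u; MIN(h)→f](π[u,h](S))) → 2
  R → 6
  (σ[f<8](γ[u; MIN(h)→f](π[u,h](S))) ⋈[f=a] R) → 1
E2 stepwise |·|:
  R → 6
  S → 3
  π[u,h](S) → 3
  γ[u; MIN(h)→f](π[u,h](S)) → 3
  σ[f<8](γ[u; MIN(h)→f](π[u,h](S))) → 2
  (R ⋈[a=f] σ[f<8](γ[u; MIN(h)→f](π[u,h](S)))) → 1
  π[u,f,a,w]((R ⋈[a=f] σ[f<8](γ[u; MIN(h)→f](π[u,h](S))))) → 1

E1 and E2 produce the same multiset:
u | f | a | w
q | 6 | 6 | t

yes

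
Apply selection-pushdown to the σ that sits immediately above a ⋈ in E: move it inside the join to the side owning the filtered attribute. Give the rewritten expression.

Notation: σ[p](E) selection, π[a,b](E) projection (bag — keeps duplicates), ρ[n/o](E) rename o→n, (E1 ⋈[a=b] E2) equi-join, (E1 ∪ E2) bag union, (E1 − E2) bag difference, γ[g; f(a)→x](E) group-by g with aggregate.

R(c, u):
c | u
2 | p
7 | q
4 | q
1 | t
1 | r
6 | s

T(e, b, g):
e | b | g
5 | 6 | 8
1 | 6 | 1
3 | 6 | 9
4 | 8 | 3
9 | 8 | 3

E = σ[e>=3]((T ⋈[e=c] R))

σ filters on e, owned by the left side.
E' = (σ[e>=3](T) ⋈[e=c] R)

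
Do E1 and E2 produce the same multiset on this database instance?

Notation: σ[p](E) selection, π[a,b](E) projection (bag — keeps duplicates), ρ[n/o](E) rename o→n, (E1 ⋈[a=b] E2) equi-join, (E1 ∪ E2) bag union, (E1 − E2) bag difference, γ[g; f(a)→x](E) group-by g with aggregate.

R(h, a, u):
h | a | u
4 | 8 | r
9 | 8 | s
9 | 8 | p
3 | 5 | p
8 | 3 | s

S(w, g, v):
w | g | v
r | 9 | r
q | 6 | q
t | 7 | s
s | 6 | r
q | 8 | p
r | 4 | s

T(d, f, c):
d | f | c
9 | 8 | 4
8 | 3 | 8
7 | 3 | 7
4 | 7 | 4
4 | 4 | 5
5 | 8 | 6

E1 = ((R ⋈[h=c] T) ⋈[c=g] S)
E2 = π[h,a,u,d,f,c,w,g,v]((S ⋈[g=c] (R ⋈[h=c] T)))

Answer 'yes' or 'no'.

E1 per-node cardinality:
  R → 5
  T → 6
  (R ⋈[h=c] T) → 3
  S → 6
  ((R ⋈[h=c] T) ⋈[c=g] S) → 3
E2 per-node cardinality:
  S → 6
  R → 5
  T → 6
  (R ⋈[h=c] T) → 3
  (S ⋈[g=c] (R ⋈[h=c] T)) → 3
  π[h,a,u,d,f,c,w,g,v]((S ⋈[g=c] (R ⋈[h=c] T))) → 3

E1 and E2 produce the same multiset:
h | a | u | d | f | c | w | g | v
4 | 8 | r | 4 | 7 | 4 | r | 4 | s
4 | 8 | r | 9 | 8 | 4 | r | 4 | s
8 | 3 | s | 8 | 3 | 8 | q | 8 | p

yes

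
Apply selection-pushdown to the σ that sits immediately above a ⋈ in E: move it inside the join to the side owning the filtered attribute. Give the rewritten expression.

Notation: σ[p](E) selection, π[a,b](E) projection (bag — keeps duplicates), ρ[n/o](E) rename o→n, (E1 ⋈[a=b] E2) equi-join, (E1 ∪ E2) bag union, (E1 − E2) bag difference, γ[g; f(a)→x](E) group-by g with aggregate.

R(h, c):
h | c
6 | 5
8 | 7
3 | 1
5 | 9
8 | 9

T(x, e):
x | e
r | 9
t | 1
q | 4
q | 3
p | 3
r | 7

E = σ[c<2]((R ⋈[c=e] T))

σ filters on c, owned by the left side.
E' = (σ[c<2](R) ⋈[c=e] T)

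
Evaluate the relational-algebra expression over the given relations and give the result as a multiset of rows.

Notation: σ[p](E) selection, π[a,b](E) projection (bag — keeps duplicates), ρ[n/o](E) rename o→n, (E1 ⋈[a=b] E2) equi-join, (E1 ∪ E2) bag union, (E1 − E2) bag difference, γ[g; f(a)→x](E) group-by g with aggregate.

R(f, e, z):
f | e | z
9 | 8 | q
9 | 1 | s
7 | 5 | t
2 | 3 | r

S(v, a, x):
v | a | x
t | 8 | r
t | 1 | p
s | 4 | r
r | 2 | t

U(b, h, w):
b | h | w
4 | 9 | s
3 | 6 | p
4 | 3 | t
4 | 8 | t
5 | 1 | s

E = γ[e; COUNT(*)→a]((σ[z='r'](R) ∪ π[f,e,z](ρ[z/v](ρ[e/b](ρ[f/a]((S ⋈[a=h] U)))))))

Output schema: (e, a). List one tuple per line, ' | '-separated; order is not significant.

Per-node cardinality:
  R → 4
  σ[z='r'](R) → 1
  S → 4
  U → 5
  (S ⋈[a=h] U) → 2
  ρ[f/a]((S ⋈[a=h] U)) → 2
  ρ[e/b](ρ[f/a]((S ⋈[a=h] U))) → 2
  ρ[z/v](ρ[e/b](ρ[f/a]((S ⋈[a=h] U)))) → 2
  π[f,e,z](ρ[z/v](ρ[e/b](ρ[f/a]((S ⋈[a=h] U))))) → 2
  (σ[z='r'](R) ∪ π[f,e,z](ρ[z/v](ρ[e/b](ρ[f/a]((S ⋈[a=h] U)))))) → 3
  γ[e; COUNT(*)→a]((σ[z='r'](R) ∪ π[f,e,z](ρ[z/v](ρ[e/b](ρ[f/a]((S ⋈[a=h] U))))))) → 3

== RESULT ==
e | a
3 | 1
4 | 1
5 | 1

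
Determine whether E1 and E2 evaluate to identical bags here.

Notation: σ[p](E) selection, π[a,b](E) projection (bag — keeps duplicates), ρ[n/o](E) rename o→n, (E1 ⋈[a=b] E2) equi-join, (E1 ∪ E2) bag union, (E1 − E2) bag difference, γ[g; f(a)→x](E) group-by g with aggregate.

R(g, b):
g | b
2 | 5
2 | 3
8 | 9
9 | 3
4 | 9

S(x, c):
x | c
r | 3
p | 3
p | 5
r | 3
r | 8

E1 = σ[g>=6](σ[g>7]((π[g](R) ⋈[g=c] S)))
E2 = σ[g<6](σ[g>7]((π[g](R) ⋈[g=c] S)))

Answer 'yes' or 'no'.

E1 stepwise |·|:
  R → 5
  π[g](R) → 5
  S → 5
  (π[g](R) ⋈[g=c] S) → 1
  σ[g>7]((π[g](R) ⋈[g=c] S)) → 1
  σ[g>=6](σ[g>7]((π[g](R) ⋈[g=c] S))) → 1
E2 stepwise |·|:
  R → 5
  π[g](R) → 5
  S → 5
  (π[g](R) ⋈[g=c] S) → 1
  σ[g>7]((π[g](R) ⋈[g=c] S)) → 1
  σ[g<6](σ[g>7]((π[g](R) ⋈[g=c] S))) → 0

E1 result:
g | x | c
8 | r | 8
E2 result:
g | x | c
(0 rows)
Witness: (8, 'r', 8) appears 1× in E1 but 0× in E2.

no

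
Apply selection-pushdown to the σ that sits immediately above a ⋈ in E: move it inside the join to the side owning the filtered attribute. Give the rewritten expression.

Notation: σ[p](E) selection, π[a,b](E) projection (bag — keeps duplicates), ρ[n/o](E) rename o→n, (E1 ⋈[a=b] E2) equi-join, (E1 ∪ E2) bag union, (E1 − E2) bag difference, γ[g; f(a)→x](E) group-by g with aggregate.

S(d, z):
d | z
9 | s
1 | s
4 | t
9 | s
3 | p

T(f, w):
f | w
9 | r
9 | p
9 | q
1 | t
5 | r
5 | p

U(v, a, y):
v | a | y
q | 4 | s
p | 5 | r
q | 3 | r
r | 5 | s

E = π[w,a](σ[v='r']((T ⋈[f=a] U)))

σ filters on v, owned by the right side.
E' = π[w,a]((T ⋈[f=a] σ[v='r'](U)))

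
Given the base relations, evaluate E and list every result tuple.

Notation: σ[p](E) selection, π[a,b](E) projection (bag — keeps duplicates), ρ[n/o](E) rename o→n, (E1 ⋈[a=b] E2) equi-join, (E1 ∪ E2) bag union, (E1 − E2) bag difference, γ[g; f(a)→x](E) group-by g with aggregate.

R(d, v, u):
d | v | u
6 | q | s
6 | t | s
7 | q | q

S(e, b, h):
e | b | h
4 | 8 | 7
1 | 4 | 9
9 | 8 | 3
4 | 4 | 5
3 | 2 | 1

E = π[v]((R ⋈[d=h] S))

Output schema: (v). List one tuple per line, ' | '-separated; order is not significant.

Row counts bottom-up:
  R → 3
  S → 5
  (R ⋈[d=h] S) → 1
  π[v]((R ⋈[d=h] S)) → 1

== RESULT ==
v
q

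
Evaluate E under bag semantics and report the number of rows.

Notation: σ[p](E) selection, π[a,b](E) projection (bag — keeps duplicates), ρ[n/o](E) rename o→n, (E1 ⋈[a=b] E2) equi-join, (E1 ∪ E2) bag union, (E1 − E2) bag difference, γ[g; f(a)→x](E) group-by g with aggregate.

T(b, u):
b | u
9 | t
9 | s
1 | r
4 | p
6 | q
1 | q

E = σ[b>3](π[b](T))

Subexpression sizes:
  T → 6
  π[b](T) → 6
  σ[b>3](π[b](T)) → 4

|E| = 4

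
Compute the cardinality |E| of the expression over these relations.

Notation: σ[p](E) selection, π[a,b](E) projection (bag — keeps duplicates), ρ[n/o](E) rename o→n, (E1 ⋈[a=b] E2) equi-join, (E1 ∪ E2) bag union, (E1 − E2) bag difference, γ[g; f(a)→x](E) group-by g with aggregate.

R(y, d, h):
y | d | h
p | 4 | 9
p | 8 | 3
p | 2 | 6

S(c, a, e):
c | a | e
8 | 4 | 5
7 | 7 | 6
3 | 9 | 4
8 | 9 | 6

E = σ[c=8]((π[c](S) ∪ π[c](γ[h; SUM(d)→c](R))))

Stepwise |·|:
  S → 4
  π[c](S) → 4
  R → 3
  γ[h; SUM(d)→c](R) → 3
  π[c](γ[h; SUM(d)→c](R)) → 3
  (π[c](S) ∪ π[c](γ[h; SUM(d)→c](R))) → 7
  σ[c=8]((π[c](S) ∪ π[c](γ[h; SUM(d)→c](R)))) → 3

|E| = 3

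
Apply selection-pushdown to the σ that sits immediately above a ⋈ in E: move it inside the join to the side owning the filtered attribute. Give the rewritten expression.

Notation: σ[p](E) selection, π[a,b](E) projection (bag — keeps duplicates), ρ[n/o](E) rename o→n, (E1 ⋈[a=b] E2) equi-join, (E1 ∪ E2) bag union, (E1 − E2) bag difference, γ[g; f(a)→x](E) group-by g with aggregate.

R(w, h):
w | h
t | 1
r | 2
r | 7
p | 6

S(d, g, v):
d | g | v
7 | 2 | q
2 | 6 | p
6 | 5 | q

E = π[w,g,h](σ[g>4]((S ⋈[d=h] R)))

σ filters on g, owned by the left side.
E' = π[w,g,h]((σ[g>4](S) ⋈[d=h] R))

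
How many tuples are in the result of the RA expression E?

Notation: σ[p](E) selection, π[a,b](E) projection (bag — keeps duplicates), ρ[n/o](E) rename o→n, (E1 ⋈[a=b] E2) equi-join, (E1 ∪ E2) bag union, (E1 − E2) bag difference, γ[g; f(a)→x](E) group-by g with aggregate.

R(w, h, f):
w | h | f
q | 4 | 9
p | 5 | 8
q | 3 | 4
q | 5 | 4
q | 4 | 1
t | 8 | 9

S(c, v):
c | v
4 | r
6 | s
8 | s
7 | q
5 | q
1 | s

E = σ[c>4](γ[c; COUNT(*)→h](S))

Row counts bottom-up:
  S → 6
  γ[c; COUNT(*)→h](S) → 6
  σ[c>4](γ[c; COUNT(*)→h](S)) → 4

|E| = 4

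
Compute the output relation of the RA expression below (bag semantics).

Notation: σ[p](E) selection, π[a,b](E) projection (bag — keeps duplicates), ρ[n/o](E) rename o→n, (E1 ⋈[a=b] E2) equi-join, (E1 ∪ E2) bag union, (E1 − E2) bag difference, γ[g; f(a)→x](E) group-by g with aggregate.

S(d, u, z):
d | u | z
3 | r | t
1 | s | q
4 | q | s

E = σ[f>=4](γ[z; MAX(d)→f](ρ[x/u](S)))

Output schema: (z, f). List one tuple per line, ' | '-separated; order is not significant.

Subexpression sizes:
  S → 3
  ρ[x/u](S) → 3
  γ[z; MAX(d)→f](ρ[x/u](S)) → 3
  σ[f>=4](γ[z; MAX(d)→f](ρ[x/u](S))) → 1

== RESULT ==
z | f
s | 4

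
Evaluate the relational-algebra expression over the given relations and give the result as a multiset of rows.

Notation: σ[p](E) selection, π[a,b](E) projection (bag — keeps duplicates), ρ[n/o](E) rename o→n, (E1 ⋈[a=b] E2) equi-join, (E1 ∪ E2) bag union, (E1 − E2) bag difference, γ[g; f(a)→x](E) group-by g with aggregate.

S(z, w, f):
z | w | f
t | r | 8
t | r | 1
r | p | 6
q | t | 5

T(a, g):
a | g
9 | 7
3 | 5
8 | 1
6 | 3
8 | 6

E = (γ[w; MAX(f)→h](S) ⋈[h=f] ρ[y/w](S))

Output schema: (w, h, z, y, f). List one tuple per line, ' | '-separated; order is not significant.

Row counts bottom-up:
  S → 4
  γ[w; MAX(f)→h](S) → 3
  S → 4
  ρ[y/w](S) → 4
  (γ[w; MAX(f)→h](S) ⋈[h=f] ρ[y/w](S)) → 3

== RESULT ==
w | h | z | y | f
p | 6 | r | p | 6
r | 8 | t | r | 8
t | 5 | q | t | 5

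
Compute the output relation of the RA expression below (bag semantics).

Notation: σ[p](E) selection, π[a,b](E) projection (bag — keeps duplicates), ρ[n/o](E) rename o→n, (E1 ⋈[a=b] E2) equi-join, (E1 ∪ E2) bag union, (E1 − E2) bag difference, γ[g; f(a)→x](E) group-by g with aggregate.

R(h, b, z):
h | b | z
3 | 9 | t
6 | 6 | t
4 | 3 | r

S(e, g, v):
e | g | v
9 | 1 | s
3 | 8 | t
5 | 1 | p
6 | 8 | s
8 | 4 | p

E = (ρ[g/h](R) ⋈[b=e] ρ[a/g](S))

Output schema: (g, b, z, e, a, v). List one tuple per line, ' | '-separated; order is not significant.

Per-node cardinality:
  R → 3
  ρ[g/h](R) → 3
  S → 5
  ρ[a/g](S) → 5
  (ρ[g/h](R) ⋈[b=e] ρ[a/g](S)) → 3

== RESULT ==
g | b | z | e | a | v
3 | 9 | t | 9 | 1 | s
4 | 3 | r | 3 | 8 | t
6 | 6 | t | 6 | 8 | s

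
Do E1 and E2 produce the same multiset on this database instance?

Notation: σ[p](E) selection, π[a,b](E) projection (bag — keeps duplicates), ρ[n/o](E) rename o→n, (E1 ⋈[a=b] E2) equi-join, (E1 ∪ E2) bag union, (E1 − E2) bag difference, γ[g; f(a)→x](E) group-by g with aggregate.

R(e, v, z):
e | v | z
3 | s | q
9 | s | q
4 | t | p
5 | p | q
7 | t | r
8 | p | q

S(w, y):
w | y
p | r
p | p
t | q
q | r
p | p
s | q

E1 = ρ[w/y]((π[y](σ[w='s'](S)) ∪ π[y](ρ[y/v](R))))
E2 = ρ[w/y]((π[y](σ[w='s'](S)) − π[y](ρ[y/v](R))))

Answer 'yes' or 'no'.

E1 row counts bottom-up:
  S → 6
  σ[w='s'](S) → 1
  π[y](σ[w='s'](S)) → 1
  R → 6
  ρ[y/v](R) → 6
  π[y](ρ[y/v](R)) → 6
  (π[y](σ[w='s'](S)) ∪ π[y](ρ[y/v](R))) → 7
  ρ[w/y]((π[y](σ[w='s'](S)) ∪ π[y](ρ[y/v](R)))) → 7
E2 row counts bottom-up:
  S → 6
  σ[w='s'](S) → 1
  π[y](σ[w='s'](S)) → 1
  R → 6
  ρ[y/v](R) → 6
  π[y](ρ[y/v](R)) → 6
  (π[y](σ[w='s'](S)) − π[y](ρ[y/v](R))) → 1
  ρ[w/y]((π[y](σ[w='s'](S)) − π[y](ρ[y/v](R)))) → 1

E1 result:
w
p
p
q
s
s
t
t
E2 result:
w
q
Witness: ('s',) appears 2× in E1 but 0× in E2.

no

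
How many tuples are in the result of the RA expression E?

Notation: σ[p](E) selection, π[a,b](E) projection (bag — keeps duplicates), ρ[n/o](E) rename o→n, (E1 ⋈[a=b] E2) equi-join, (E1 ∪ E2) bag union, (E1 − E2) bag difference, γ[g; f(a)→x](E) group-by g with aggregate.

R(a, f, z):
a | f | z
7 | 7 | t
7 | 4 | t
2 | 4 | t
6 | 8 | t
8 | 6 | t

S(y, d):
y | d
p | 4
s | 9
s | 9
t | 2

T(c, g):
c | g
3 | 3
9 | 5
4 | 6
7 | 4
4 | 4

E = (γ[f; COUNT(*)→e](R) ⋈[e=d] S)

Stepwise |·|:
  R → 5
  γ[f; COUNT(*)→e](R) → 4
  S → 4
  (γ[f; COUNT(*)→e](R) ⋈[e=d] S) → 1

|E| = 1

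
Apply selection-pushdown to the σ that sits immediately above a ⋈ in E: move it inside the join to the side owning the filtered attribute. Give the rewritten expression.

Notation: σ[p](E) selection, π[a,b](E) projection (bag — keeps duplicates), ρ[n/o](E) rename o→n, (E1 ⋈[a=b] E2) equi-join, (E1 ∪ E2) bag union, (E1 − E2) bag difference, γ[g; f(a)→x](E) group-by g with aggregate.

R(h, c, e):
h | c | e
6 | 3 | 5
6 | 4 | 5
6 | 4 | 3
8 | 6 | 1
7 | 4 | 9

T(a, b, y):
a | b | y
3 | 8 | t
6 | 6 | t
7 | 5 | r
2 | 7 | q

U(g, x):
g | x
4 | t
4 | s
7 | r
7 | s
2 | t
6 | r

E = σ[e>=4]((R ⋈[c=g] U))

σ filters on e, owned by the left side.
E' = (σ[e>=4](R) ⋈[c=g] U)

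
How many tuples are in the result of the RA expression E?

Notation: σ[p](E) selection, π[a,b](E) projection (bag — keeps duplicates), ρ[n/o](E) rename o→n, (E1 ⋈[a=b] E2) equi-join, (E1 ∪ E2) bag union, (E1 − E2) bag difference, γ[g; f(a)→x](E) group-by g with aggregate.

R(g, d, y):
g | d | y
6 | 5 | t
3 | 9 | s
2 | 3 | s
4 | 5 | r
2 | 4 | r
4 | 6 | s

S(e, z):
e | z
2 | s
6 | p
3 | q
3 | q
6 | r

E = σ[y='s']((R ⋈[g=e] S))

Row counts bottom-up:
  R → 6
  S → 5
  (R ⋈[g=e] S) → 6
  σ[y='s']((R ⋈[g=e] S)) → 3

|E| = 3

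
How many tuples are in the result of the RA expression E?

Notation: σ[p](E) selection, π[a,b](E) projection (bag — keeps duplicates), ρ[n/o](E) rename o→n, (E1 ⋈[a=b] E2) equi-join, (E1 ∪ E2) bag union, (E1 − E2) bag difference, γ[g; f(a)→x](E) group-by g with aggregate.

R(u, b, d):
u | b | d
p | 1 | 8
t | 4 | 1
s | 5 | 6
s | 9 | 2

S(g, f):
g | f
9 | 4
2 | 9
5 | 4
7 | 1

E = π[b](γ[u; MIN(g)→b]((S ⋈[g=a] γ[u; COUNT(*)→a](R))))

Stepwise |·|:
  S → 4
  R → 4
  γ[u; COUNT(*)→a](R) → 3
  (S ⋈[g=a] γ[u; COUNT(*)→a](R)) → 1
  γ[u; MIN(g)→b]((S ⋈[g=a] γ[u; COUNT(*)→a](R))) → 1
  π[b](γ[u; MIN(g)→b]((S ⋈[g=a] γ[u; COUNT(*)→a](R)))) → 1

|E| = 1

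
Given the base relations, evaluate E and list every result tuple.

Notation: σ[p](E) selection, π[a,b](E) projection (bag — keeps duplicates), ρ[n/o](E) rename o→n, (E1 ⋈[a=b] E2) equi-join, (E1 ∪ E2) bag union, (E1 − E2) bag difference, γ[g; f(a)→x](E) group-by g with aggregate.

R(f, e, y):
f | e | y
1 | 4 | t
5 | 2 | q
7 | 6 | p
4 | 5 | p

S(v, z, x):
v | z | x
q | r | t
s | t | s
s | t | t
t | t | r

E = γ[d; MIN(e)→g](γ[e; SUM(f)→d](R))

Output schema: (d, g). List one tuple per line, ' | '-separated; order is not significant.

Stepwise |·|:
  R → 4
  γ[e; SUM(f)→d](R) → 4
  γ[d; MIN(e)→g](γ[e; SUM(f)→d](R)) → 4

== RESULT ==
d | g
1 | 4
4 | 5
5 | 2
7 | 6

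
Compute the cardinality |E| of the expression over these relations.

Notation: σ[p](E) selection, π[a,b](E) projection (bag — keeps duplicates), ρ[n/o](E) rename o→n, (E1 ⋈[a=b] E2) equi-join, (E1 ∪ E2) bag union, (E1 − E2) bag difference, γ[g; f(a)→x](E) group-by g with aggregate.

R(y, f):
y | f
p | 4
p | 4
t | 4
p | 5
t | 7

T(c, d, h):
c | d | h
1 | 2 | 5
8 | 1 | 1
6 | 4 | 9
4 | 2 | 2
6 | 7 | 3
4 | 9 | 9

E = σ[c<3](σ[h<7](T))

Per-node cardinality:
  T → 6
  σ[h<7](T) → 4
  σ[c<3](σ[h<7](T)) → 1

|E| = 1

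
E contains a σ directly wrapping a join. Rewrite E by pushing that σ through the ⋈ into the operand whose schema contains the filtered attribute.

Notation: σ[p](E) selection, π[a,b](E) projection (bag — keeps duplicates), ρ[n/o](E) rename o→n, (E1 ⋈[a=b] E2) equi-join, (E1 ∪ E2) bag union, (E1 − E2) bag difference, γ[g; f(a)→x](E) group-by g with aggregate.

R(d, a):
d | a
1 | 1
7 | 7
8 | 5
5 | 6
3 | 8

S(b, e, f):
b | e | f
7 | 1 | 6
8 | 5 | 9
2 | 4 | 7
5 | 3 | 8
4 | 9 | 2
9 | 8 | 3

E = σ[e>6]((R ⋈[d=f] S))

σ filters on e, owned by the right side.
E' = (R ⋈[d=f] σ[e>6](S))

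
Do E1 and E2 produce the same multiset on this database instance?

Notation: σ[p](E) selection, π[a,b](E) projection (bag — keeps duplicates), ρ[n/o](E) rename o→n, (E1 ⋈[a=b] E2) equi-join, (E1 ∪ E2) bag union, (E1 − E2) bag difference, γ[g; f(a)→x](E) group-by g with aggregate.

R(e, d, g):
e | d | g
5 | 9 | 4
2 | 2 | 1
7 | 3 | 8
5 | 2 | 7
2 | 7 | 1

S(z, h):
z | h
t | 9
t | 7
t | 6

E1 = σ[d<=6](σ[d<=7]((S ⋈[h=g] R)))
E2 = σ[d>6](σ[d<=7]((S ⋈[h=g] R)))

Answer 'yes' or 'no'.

E1 stepwise |·|:
  S → 3
  R → 5
  (S ⋈[h=g] R) → 1
  σ[d<=7]((S ⋈[h=g] R)) → 1
  σ[d<=6](σ[d<=7]((S ⋈[h=g] R))) → 1
E2 stepwise |·|:
  S → 3
  R → 5
  (S ⋈[h=g] R) → 1
  σ[d<=7]((S ⋈[h=g] R)) → 1
  σ[d>6](σ[d<=7]((S ⋈[h=g] R))) → 0

E1 result:
z | h | e | d | g
t | 7 | 5 | 2 | 7
E2 result:
z | h | e | d | g
(0 rows)
Witness: ('t', 7, 5, 2, 7) appears 1× in E1 but 0× in E2.

no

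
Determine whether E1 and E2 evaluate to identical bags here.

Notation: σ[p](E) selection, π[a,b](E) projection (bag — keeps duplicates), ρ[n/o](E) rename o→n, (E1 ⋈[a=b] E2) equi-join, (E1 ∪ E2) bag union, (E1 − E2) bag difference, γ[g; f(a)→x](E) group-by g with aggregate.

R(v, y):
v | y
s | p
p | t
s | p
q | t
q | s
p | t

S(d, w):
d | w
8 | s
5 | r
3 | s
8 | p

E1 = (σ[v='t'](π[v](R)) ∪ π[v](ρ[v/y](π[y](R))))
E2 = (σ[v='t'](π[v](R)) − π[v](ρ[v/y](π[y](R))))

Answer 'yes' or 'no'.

E1 row counts bottom-up:
  R → 6
  π[v](R) → 6
  σ[v='t'](π[v](R)) → 0
  R → 6
  π[y](R) → 6
  ρ[v/y](π[y](R)) → 6
  π[v](ρ[v/y](π[y](R))) → 6
  (σ[v='t'](π[v](R)) ∪ π[v](ρ[v/y](π[y](R)))) → 6
E2 row counts bottom-up:
  R → 6
  π[v](R) → 6
  σ[v='t'](π[v](R)) → 0
  R → 6
  π[y](R) → 6
  ρ[v/y](π[y](R)) → 6
  π[v](ρ[v/y](π[y](R))) → 6
  (σ[v='t'](π[v](R)) − π[v](ρ[v/y](π[y](R)))) → 0

E1 result:
v
p
p
s
t
t
t
E2 result:
v
(0 rows)
Witness: ('p',) appears 2× in E1 but 0× in E2.

no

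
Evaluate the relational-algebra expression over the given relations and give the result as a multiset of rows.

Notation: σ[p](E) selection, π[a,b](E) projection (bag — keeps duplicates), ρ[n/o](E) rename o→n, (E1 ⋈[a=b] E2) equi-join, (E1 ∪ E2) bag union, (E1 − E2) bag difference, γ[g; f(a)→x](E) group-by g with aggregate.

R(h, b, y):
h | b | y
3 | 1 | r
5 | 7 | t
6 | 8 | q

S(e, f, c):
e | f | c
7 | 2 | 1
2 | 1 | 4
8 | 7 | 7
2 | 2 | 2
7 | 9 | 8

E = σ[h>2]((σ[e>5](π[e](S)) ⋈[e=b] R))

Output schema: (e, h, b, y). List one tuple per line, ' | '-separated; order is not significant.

Row counts bottom-up:
  S → 5
  π[e](S) → 5
  σ[e>5](π[e](S)) → 3
  R → 3
  (σ[e>5](π[e](S)) ⋈[e=b] R) → 3
  σ[h>2]((σ[e>5](π[e](S)) ⋈[e=b] R)) → 3

== RESULT ==
e | h | b | y
7 | 5 | 7 | t
7 | 5 | 7 | t
8 | 6 | 8 | q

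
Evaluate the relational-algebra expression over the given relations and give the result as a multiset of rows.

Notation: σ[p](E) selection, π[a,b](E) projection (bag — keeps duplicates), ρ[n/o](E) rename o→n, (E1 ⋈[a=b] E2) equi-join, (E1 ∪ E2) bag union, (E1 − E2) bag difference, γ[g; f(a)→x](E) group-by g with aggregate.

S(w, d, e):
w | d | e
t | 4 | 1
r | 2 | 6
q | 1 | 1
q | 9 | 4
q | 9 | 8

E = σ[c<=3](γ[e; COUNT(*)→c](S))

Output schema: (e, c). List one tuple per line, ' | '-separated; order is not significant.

Stepwise |·|:
  S → 5
  γ[e; COUNT(*)→c](S) → 4
  σ[c<=3](γ[e; COUNT(*)→c](S)) → 4

== RESULT ==
e | c
1 | 2
4 | 1
6 | 1
8 | 1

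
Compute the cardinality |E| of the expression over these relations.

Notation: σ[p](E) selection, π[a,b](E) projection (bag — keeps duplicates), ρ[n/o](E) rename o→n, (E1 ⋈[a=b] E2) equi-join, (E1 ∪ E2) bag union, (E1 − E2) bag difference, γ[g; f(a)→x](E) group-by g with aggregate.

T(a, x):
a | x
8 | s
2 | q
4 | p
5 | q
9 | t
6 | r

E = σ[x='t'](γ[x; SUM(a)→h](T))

Row counts bottom-up:
  T → 6
  γ[x; SUM(a)→h](T) → 5
  σ[x='t'](γ[x; SUM(a)→h](T)) → 1

|E| = 1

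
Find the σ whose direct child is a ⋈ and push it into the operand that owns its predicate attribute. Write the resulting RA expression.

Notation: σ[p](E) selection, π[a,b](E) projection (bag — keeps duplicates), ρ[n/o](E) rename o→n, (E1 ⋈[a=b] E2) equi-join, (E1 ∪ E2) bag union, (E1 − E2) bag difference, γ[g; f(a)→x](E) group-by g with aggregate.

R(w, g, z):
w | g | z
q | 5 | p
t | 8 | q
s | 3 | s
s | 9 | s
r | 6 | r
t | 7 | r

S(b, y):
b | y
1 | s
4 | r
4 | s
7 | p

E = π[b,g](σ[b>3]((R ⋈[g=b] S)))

σ filters on b, owned by the right side.
E' = π[b,g]((R ⋈[g=b] σ[b>3](S)))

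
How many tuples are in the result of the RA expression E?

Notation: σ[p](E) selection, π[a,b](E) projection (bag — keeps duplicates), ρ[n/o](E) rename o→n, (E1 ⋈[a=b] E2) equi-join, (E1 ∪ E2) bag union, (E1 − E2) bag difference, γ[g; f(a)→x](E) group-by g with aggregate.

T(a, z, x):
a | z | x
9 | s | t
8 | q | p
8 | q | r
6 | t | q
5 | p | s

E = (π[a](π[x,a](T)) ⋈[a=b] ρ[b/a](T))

Row counts bottom-up:
  T → 5
  π[x,a](T) → 5
  π[a](π[x,a](T)) → 5
  T → 5
  ρ[b/a](T) → 5
  (π[a](π[x,a](T)) ⋈[a=b] ρ[b/a](T)) → 7

|E| = 7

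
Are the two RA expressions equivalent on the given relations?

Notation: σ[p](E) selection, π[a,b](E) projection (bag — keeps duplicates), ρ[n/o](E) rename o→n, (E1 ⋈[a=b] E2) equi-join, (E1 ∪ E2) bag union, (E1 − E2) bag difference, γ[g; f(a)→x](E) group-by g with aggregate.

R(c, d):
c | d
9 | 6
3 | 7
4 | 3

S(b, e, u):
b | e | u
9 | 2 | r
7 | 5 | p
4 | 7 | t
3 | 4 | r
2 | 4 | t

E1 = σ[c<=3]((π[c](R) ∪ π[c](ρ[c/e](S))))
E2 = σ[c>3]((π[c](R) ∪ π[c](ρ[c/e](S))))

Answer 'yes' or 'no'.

E1 row counts bottom-up:
  R → 3
  π[c](R) → 3
  S → 5
  ρ[c/e](S) → 5
  π[c](ρ[c/e](S)) → 5
  (π[c](R) ∪ π[c](ρ[c/e](S))) → 8
  σ[c<=3]((π[c](R) ∪ π[c](ρ[c/e](S)))) → 2
E2 row counts bottom-up:
  R → 3
  π[c](R) → 3
  S → 5
  ρ[c/e](S) → 5
  π[c](ρ[c/e](S)) → 5
  (π[c](R) ∪ π[c](ρ[c/e](S))) → 8
  σ[c>3]((π[c](R) ∪ π[c](ρ[c/e](S)))) → 6

E1 result:
c
2
3
E2 result:
c
4
4
4
5
7
9
Witness: (7,) appears 0× in E1 but 1× in E2.

no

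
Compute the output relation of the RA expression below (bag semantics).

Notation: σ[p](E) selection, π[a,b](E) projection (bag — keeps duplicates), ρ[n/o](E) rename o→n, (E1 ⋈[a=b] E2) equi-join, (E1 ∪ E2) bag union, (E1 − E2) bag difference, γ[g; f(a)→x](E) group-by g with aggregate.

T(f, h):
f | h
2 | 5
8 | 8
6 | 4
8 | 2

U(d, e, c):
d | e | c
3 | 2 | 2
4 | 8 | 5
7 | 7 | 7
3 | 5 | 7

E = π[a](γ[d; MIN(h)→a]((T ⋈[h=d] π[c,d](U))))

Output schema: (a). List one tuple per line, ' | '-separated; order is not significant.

Per-node cardinality:
  T → 4
  U → 4
  π[c,d](U) → 4
  (T ⋈[h=d] π[c,d](U)) → 1
  γ[d; MIN(h)→a]((T ⋈[h=d] π[c,d](U))) → 1
  π[a](γ[d; MIN(h)→a]((T ⋈[h=d] π[c,d](U)))) → 1

== RESULT ==
a
4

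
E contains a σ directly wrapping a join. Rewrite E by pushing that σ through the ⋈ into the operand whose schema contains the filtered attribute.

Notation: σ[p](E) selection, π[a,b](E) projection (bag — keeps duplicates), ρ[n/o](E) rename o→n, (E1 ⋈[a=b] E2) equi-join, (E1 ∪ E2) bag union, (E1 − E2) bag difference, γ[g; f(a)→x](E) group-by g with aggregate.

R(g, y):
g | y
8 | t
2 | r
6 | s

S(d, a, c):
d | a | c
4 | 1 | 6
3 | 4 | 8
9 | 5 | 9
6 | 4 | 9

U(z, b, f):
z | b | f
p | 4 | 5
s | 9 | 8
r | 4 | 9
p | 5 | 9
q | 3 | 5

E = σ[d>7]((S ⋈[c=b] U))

σ filters on d, owned by the left side.
E' = (σ[d>7](S) ⋈[c=b] U)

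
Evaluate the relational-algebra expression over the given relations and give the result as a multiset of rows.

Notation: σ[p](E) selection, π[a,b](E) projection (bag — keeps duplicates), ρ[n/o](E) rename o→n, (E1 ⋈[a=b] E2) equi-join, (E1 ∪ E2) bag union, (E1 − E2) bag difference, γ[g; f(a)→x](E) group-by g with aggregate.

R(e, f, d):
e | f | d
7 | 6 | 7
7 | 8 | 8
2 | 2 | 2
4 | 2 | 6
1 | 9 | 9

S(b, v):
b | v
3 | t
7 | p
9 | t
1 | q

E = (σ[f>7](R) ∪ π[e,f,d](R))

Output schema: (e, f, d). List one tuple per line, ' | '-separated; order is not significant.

Subexpression sizes:
  R → 5
  σ[f>7](R) → 2
  R → 5
  π[e,f,d](R) → 5
  (σ[f>7](R) ∪ π[e,f,d](R)) → 7

== RESULT ==
e | f | d
1 | 9 | 9
1 | 9 | 9
2 | 2 | 2
4 | 2 | 6
7 | 6 | 7
7 | 8 | 8
7 | 8 | 8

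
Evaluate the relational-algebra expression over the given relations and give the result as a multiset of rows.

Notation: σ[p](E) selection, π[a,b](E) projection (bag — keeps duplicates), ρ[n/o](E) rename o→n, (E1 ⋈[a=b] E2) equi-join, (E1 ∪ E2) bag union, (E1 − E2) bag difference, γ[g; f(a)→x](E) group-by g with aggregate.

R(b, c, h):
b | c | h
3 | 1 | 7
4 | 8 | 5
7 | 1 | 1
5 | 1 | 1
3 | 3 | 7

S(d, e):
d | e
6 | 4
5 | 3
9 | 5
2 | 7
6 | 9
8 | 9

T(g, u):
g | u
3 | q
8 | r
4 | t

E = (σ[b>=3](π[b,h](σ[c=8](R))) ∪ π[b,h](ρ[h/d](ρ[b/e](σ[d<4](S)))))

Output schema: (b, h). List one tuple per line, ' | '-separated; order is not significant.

Subexpression sizes:
  R → 5
  σ[c=8](R) → 1
  π[b,h](σ[c=8](R)) → 1
  σ[b>=3](π[b,h](σ[c=8](R))) → 1
  S → 6
  σ[d<4](S) → 1
  ρ[b/e](σ[d<4](S)) → 1
  ρ[h/d](ρ[b/e](σ[d<4](S))) → 1
  π[b,h](ρ[h/d](ρ[b/e](σ[d<4](S)))) → 1
  (σ[b>=3](π[b,h](σ[c=8](R))) ∪ π[b,h](ρ[h/d](ρ[b/e](σ[d<4](S))))) → 2

== RESULT ==
b | h
4 | 5
7 | 2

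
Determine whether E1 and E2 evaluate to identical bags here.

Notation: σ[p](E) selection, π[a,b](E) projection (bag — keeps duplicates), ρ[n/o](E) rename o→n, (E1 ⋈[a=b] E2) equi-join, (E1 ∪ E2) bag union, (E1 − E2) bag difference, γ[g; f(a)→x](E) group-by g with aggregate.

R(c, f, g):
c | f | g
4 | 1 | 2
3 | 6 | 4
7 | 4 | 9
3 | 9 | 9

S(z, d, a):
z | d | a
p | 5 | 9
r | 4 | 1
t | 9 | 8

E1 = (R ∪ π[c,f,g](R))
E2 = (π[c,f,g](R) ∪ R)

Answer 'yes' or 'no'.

E1 stepwise |·|:
  R → 4
  R → 4
  π[c,f,g](R) → 4
  (R ∪ π[c,f,g](R)) → 8
E2 stepwise |·|:
  R → 4
  π[c,f,g](R) → 4
  R → 4
  (π[c,f,g](R) ∪ R) → 8

E1 and E2 produce the same multiset:
c | f | g
3 | 6 | 4
3 | 6 | 4
3 | 9 | 9
3 | 9 | 9
4 | 1 | 2
4 | 1 | 2
7 | 4 | 9
7 | 4 | 9

yes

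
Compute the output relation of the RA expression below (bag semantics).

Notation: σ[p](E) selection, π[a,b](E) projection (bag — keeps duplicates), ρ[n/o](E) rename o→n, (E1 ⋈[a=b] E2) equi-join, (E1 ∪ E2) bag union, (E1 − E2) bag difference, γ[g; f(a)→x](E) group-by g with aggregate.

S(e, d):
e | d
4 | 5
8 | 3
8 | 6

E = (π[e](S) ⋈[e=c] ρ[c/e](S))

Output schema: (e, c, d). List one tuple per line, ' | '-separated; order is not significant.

Per-node cardinality:
  S → 3
  π[e](S) → 3
  S → 3
  ρ[c/e](S) → 3
  (π[e](S) ⋈[e=c] ρ[c/e](S)) → 5

== RESULT ==
e | c | d
4 | 4 | 5
8 | 8 | 3
8 | 8 | 3
8 | 8 | 6
8 | 8 | 6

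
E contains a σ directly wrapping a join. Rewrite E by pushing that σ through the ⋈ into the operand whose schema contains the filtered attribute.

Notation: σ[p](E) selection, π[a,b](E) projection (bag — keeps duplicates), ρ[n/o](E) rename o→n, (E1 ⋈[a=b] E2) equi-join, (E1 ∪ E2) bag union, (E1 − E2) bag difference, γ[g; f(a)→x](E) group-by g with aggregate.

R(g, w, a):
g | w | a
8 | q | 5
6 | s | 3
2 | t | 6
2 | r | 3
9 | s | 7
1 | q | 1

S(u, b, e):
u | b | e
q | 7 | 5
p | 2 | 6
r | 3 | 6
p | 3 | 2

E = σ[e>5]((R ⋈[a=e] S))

σ filters on e, owned by the right side.
E' = (R ⋈[a=e] σ[e>5](S))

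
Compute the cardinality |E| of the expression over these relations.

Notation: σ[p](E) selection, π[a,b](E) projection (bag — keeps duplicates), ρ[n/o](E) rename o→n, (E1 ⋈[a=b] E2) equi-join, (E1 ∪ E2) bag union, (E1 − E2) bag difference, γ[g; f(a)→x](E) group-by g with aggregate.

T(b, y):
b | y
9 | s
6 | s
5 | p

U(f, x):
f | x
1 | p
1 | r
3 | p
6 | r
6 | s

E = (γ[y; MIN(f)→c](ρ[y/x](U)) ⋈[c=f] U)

Row counts bottom-up:
  U → 5
  ρ[y/x](U) → 5
  γ[y; MIN(f)→c](ρ[y/x](U)) → 3
  U → 5
  (γ[y; MIN(f)→c](ρ[y/x](U)) ⋈[c=f] U) → 6

|E| = 6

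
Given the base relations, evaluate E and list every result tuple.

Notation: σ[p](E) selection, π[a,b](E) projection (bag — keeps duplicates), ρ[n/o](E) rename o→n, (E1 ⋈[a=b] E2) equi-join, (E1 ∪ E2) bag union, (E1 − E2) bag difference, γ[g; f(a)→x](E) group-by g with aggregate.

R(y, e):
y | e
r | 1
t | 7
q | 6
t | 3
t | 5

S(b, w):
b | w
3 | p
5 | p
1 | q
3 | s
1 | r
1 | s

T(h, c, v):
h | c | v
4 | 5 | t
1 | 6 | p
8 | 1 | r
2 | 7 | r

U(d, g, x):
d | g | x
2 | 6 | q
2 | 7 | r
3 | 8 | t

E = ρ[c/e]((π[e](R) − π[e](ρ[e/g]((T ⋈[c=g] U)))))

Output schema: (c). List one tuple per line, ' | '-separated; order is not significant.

Subexpression sizes:
  R → 5
  π[e](R) → 5
  T → 4
  U → 3
  (T ⋈[c=g] U) → 2
  ρ[e/g]((T ⋈[c=g] U)) → 2
  π[e](ρ[e/g]((T ⋈[c=g] U))) → 2
  (π[e](R) − π[e](ρ[e/g]((T ⋈[c=g] U)))) → 3
  ρ[c/e]((π[e](R) − π[e](ρ[e/g]((T ⋈[c=g] U))))) → 3

== RESULT ==
c
1
3
5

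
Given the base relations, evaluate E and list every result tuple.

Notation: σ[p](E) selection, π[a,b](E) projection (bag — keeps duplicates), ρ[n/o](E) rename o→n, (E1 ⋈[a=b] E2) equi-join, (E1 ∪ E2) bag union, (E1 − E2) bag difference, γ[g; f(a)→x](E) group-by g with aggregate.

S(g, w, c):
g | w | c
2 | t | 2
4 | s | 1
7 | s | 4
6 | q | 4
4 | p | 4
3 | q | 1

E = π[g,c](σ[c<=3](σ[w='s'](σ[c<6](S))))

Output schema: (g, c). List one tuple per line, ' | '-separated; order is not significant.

Subexpression sizes:
  S → 6
  σ[c<6](S) → 6
  σ[w='s'](σ[c<6](S)) → 2
  σ[c<=3](σ[w='s'](σ[c<6](S))) → 1
  π[g,c](σ[c<=3](σ[w='s'](σ[c<6](S)))) → 1

== RESULT ==
g | c
4 | 1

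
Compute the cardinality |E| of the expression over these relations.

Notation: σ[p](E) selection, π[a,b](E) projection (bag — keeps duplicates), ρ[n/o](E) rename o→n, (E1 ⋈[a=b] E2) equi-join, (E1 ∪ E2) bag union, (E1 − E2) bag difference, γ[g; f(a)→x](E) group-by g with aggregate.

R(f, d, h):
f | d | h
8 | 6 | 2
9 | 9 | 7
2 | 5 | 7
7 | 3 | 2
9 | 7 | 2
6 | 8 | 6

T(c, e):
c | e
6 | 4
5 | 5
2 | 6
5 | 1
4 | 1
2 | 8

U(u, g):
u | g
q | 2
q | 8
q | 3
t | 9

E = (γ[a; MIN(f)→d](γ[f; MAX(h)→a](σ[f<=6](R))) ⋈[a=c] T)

Per-node cardinality:
  R → 6
  σ[f<=6](R) → 2
  γ[f; MAX(h)→a](σ[f<=6](R)) → 2
  γ[a; MIN(f)→d](γ[f; MAX(h)→a](σ[f<=6](R))) → 2
  T → 6
  (γ[a; MIN(f)→d](γ[f; MAX(h)→a](σ[f<=6](R))) ⋈[a=c] T) → 1

|E| = 1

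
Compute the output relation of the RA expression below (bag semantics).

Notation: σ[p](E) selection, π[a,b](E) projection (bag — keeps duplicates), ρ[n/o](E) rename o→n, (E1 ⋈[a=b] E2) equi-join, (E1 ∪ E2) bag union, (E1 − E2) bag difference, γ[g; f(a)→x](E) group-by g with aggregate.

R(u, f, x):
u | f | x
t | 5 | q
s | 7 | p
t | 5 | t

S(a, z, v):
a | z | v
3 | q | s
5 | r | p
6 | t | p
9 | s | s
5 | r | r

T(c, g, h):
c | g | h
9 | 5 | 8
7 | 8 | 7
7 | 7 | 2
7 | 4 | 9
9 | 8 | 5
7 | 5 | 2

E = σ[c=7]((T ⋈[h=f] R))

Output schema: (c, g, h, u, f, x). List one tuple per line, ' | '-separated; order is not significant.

Subexpression sizes:
  T → 6
  R → 3
  (T ⋈[h=f] R) → 3
  σ[c=7]((T ⋈[h=f] R)) → 1

== RESULT ==
c | g | h | u | f | x
7 | 8 | 7 | s | 7 | p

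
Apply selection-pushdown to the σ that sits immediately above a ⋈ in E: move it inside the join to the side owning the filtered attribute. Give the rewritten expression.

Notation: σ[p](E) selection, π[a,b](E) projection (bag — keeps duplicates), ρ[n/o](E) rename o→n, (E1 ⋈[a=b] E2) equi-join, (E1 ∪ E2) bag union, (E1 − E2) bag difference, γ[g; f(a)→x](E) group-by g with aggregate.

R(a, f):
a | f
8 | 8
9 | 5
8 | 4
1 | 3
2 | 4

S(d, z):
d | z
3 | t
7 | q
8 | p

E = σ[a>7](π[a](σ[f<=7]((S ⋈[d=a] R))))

σ filters on f, owned by the right side.
E' = σ[a>7](π[a]((S ⋈[d=a] σ[f<=7](R))))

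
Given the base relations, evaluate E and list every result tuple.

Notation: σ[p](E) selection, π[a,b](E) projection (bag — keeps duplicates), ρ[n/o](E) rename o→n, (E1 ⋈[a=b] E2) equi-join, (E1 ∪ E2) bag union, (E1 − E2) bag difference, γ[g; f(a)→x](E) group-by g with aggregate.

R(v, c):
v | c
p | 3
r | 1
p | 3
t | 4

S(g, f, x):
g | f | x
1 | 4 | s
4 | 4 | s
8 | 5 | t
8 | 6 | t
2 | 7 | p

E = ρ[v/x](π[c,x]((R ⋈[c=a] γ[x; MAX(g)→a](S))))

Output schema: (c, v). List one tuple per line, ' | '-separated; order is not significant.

Per-node cardinality:
  R → 4
  S → 5
  γ[x; MAX(g)→a](S) → 3
  (R ⋈[c=a] γ[x; MAX(g)→a](S)) → 1
  π[c,x]((R ⋈[c=a] γ[x; MAX(g)→a](S))) → 1
  ρ[v/x](π[c,x]((R ⋈[c=a] γ[x; MAX(g)→a](S)))) → 1

== RESULT ==
c | v
4 | s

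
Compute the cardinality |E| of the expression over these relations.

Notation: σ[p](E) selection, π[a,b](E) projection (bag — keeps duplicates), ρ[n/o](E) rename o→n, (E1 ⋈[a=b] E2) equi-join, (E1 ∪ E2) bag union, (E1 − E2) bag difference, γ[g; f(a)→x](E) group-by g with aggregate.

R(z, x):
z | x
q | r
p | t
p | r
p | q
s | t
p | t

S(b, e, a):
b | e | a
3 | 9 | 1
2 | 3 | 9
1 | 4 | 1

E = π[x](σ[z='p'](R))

Per-node cardinality:
  R → 6
  σ[z='p'](R) → 4
  π[x](σ[z='p'](R)) → 4

|E| = 4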